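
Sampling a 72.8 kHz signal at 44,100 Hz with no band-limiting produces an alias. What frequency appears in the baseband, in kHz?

15.4 kHz

Nyquist = 44,100/2 = 22,050 Hz; 72,800 Hz exceeds it.
Alias = |72,800 − 2×44,100| = |72,800 − 88,200| = 15,400 Hz = 15.4 kHz.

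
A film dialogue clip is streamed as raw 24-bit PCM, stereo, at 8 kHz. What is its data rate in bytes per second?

48,000 bytes/s

Bit rate = 8,000 × 24 × 2 = 384,000 bits/s.
384,000 / 8 = 48,000 bytes/s.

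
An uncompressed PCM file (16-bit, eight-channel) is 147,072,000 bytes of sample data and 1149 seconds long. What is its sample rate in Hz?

8,000 Hz

Bytes = sample_rate × seconds × bytes_per_sample × channels.
sample_rate = 147,072,000 / (1,149 × 2 × 8) = 147,072,000 / 18,384 = 8,000 Hz.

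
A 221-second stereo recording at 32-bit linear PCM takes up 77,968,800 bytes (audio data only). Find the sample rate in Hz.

Bytes = sample_rate × seconds × bytes_per_sample × channels.
sample_rate = 77,968,800 / (221 × 4 × 2) = 77,968,800 / 1,768 = 44,100 Hz.

44,100 Hz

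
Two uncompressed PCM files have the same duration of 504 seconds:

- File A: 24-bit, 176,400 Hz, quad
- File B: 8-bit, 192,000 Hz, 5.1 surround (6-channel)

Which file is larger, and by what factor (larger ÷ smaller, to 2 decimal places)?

File A: 176,400 × 3 × 4 = 2,116,800 bytes/s.
File B: 192,000 × 1 × 6 = 1,152,000 bytes/s.
File A is larger; ratio = 1,066,867,200 / 580,608,000 = 1.84.

File A, by a factor of 1.84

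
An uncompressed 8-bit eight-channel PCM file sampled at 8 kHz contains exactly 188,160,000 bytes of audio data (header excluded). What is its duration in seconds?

Byte rate = 8,000 × 1 × 8 = 64,000 bytes/s.
Duration = 188,160,000 / 64,000 = 2,940 s.

2,940 seconds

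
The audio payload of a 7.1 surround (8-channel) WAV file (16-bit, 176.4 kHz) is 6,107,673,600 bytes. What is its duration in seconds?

Byte rate = 176,400 × 2 × 8 = 2,822,400 bytes/s.
Duration = 6,107,673,600 / 2,822,400 = 2,164 s.

2,164 seconds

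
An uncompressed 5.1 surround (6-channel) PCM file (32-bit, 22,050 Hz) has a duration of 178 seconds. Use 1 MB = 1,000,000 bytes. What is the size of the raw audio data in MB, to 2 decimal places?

94.20 MB

Bytes = 22,050 samples/s × 178 s × 4 bytes/sample × 6 ch = 94,197,600 bytes.
94,197,600 / 1,000,000 = 94.20 MB.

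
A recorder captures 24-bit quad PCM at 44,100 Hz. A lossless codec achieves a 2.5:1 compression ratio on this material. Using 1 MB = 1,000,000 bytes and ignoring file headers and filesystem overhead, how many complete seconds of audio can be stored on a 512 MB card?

2,418 seconds

Uncompressed byte rate = 44,100 × 3 × 4 = 529,200 bytes/s.
After 2.5:1 compression, effective rate ≈ 211680 bytes/s.
Capacity = 512 × 1,000,000 = 512,000,000 bytes.
512,000,000 / effective rate ≈ 2418.75 s → 2,418 seconds.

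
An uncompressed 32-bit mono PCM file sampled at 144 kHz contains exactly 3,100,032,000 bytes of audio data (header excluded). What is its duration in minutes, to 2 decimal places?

89.70 minutes

Byte rate = 144,000 × 4 × 1 = 576,000 bytes/s.
Duration = 3,100,032,000 / 576,000 = 5,382 s.
5,382 s / 60 = 89.70 minutes.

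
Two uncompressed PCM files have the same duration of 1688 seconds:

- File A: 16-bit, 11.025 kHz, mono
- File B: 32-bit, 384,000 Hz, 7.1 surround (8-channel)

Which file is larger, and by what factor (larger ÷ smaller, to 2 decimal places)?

File B, by a factor of 557.28

File A: 11,025 × 2 × 1 = 22,050 bytes/s.
File B: 384,000 × 4 × 8 = 12,288,000 bytes/s.
File B is larger; ratio = 20,742,144,000 / 37,220,400 = 557.28.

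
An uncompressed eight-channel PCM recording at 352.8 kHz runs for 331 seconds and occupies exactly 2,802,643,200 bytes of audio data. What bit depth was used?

24 bits

Bytes per sample = 2,802,643,200 / (352,800 × 331 × 8) = 2,802,643,200 / 934,214,400 = 3.
Bit depth = 3 × 8 = 24 bits.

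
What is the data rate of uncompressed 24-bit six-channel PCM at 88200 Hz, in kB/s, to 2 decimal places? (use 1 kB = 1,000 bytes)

1587.60 kB/s

Bit rate = 88,200 × 24 × 6 = 12,700,800 bits/s.
12,700,800 / 8 = 1,587,600 B/s = 1587.60 kB/s.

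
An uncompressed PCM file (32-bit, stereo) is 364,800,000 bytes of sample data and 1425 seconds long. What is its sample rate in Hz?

Bytes = sample_rate × seconds × bytes_per_sample × channels.
sample_rate = 364,800,000 / (1,425 × 4 × 2) = 364,800,000 / 11,400 = 32,000 Hz.

32,000 Hz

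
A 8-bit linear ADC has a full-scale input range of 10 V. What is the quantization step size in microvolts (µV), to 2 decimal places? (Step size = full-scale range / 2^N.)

10 V / 2^8 = 10 / 256 V = 39062.50 µV.

39062.50 µV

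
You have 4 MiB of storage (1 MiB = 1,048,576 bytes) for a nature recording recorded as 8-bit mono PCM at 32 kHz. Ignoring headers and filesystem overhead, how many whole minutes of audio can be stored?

Uncompressed byte rate = 32,000 × 1 × 1 = 32,000 bytes/s.
Capacity = 4 × 1,048,576 = 4,194,304 bytes.
4,194,304 / 32,000 ≈ 131.07 s → 2 minutes.

2 minutes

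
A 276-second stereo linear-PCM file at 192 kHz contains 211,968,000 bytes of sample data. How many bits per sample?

Bytes per sample = 211,968,000 / (192,000 × 276 × 2) = 211,968,000 / 105,984,000 = 2.
Bit depth = 2 × 8 = 16 bits.

16 bits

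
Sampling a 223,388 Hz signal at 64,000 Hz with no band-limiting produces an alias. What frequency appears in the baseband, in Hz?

31,388 Hz

Nyquist = 64,000/2 = 32,000 Hz; 223,388 Hz exceeds it.
Alias = |223,388 − 3×64,000| = |223,388 − 192,000| = 31,388 Hz.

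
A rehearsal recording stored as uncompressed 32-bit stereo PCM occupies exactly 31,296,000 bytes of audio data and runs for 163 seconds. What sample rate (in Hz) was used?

Bytes = sample_rate × seconds × bytes_per_sample × channels.
sample_rate = 31,296,000 / (163 × 4 × 2) = 31,296,000 / 1,304 = 24,000 Hz.

24,000 Hz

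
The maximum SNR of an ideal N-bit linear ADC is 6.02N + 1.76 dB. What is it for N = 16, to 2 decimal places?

6.02 × 16 + 1.76 = 98.08 dB.

98.08 dB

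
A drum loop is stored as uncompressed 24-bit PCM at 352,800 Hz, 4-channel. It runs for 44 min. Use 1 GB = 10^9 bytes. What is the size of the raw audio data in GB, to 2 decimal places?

11.18 GB

Duration = 44 min = 2,640 s.
Bytes = 352,800 samples/s × 2,640 s × 3 bytes/sample × 4 ch = 11,176,704,000 bytes.
11,176,704,000 / 1,000,000,000 = 11.18 GB.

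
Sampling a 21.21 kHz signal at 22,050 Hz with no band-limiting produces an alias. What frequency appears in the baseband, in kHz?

Nyquist = 22,050/2 = 11,025 Hz; 21,210 Hz exceeds it.
Alias = |21,210 − 1×22,050| = |21,210 − 22,050| = 840 Hz = 0.84 kHz.

0.84 kHz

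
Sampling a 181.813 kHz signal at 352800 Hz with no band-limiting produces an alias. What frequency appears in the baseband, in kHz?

170.987 kHz

Nyquist = 352,800/2 = 176,400 Hz; 181,813 Hz exceeds it.
Alias = |181,813 − 1×352,800| = |181,813 − 352,800| = 170,987 Hz = 170.987 kHz.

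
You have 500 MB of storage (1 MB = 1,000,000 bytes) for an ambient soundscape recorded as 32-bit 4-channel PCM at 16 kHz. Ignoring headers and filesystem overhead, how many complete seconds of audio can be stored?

1,953 seconds

Uncompressed byte rate = 16,000 × 4 × 4 = 256,000 bytes/s.
Capacity = 500 × 1,000,000 = 500,000,000 bytes.
500,000,000 / 256,000 ≈ 1953.12 s → 1,953 seconds.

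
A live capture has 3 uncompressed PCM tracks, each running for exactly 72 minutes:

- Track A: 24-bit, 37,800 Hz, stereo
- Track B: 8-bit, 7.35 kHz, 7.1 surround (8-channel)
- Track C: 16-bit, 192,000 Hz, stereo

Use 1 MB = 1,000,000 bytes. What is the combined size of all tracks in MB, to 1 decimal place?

4551.6 MB

exactly 72 minutes = 4,320 s.
Track A: 37,800 × 4,320 × 3 × 2 = 979,776,000 bytes.
Track B: 7,350 × 4,320 × 1 × 8 = 254,016,000 bytes.
Track C: 192,000 × 4,320 × 2 × 2 = 3,317,760,000 bytes.
Total = 4,551,552,000 bytes = 4551.6 MB.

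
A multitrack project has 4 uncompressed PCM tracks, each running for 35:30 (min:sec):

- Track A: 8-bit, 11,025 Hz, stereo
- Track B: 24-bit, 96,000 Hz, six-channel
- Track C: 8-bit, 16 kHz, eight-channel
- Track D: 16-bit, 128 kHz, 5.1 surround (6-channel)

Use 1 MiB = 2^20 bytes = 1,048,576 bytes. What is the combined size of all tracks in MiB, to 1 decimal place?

6935.0 MiB

35:30 (min:sec) = 2,130 s.
Track A: 11,025 × 2,130 × 1 × 2 = 46,966,500 bytes.
Track B: 96,000 × 2,130 × 3 × 6 = 3,680,640,000 bytes.
Track C: 16,000 × 2,130 × 1 × 8 = 272,640,000 bytes.
Track D: 128,000 × 2,130 × 2 × 6 = 3,271,680,000 bytes.
Total = 7,271,926,500 bytes = 6935.0 MiB.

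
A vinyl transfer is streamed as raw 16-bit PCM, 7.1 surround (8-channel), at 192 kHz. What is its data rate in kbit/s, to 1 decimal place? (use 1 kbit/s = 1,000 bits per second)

24576.0 kbit/s

Bit rate = 192,000 × 16 × 8 = 24,576,000 bits/s.
= 24576.0 kbit/s.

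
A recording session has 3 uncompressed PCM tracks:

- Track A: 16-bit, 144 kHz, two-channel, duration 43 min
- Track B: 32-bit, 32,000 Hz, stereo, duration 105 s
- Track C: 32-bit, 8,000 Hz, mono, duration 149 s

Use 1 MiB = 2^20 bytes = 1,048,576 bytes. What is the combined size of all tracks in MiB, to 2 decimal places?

1447.42 MiB

Track A: 43 min = 2,580 s; 144,000 × 2,580 × 2 × 2 = 1,486,080,000 bytes.
Track B: 32,000 × 105 × 4 × 2 = 26,880,000 bytes.
Track C: 8,000 × 149 × 4 × 1 = 4,768,000 bytes.
Total = 1,517,728,000 bytes = 1447.42 MiB.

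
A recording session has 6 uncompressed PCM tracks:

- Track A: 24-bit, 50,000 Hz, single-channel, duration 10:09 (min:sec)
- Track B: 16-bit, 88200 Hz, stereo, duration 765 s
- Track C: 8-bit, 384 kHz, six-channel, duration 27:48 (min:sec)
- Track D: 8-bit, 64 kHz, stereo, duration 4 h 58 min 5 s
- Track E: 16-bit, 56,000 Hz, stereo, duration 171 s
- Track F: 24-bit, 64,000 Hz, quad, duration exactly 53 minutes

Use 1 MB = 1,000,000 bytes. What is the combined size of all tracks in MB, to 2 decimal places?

Track A: 10:09 (min:sec) = 609 s; 50,000 × 609 × 3 × 1 = 91,350,000 bytes.
Track B: 88,200 × 765 × 2 × 2 = 269,892,000 bytes.
Track C: 27:48 (min:sec) = 1,668 s; 384,000 × 1,668 × 1 × 6 = 3,843,072,000 bytes.
Track D: 4 h 58 min 5 s = 17,885 s; 64,000 × 17,885 × 1 × 2 = 2,289,280,000 bytes.
Track E: 56,000 × 171 × 2 × 2 = 38,304,000 bytes.
Track F: exactly 53 minutes = 3,180 s; 64,000 × 3,180 × 3 × 4 = 2,442,240,000 bytes.
Total = 8,974,138,000 bytes = 8974.14 MB.

8974.14 MB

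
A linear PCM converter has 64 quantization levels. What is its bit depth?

6 bits

log2(64) = 6.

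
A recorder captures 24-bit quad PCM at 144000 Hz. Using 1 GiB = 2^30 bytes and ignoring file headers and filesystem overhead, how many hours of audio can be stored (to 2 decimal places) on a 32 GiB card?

5.52 hours

Uncompressed byte rate = 144,000 × 3 × 4 = 1,728,000 bytes/s.
Capacity = 32 × 1,073,741,824 = 34,359,738,368 bytes.
34,359,738,368 / 1,728,000 ≈ 19884.11 s → 5.52 hours.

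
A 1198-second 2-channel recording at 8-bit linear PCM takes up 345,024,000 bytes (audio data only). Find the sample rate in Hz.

Bytes = sample_rate × seconds × bytes_per_sample × channels.
sample_rate = 345,024,000 / (1,198 × 1 × 2) = 345,024,000 / 2,396 = 144,000 Hz.

144,000 Hz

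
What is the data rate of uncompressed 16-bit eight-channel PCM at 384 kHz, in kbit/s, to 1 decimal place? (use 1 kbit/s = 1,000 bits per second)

Bit rate = 384,000 × 16 × 8 = 49,152,000 bits/s.
= 49152.0 kbit/s.

49152.0 kbit/s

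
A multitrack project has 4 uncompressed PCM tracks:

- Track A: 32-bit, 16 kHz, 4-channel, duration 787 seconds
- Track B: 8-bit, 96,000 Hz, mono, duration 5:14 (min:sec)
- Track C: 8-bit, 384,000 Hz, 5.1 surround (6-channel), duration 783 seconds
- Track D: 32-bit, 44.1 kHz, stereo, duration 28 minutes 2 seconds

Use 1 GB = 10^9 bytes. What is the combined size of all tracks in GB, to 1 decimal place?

Track A: 16,000 × 787 × 4 × 4 = 201,472,000 bytes.
Track B: 5:14 (min:sec) = 314 s; 96,000 × 314 × 1 × 1 = 30,144,000 bytes.
Track C: 384,000 × 783 × 1 × 6 = 1,804,032,000 bytes.
Track D: 28 minutes 2 seconds = 1,682 s; 44,100 × 1,682 × 4 × 2 = 593,409,600 bytes.
Total = 2,629,057,600 bytes = 2.6 GB.

2.6 GB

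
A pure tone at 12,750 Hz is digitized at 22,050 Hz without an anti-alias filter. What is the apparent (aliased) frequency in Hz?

9,300 Hz

Nyquist = 22,050/2 = 11,025 Hz; 12,750 Hz exceeds it.
Alias = |12,750 − 1×22,050| = |12,750 − 22,050| = 9,300 Hz.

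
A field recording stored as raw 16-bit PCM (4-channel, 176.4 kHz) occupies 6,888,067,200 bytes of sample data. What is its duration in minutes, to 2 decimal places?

81.35 minutes

Byte rate = 176,400 × 2 × 4 = 1,411,200 bytes/s.
Duration = 6,888,067,200 / 1,411,200 = 4,881 s.
4,881 s / 60 = 81.35 minutes.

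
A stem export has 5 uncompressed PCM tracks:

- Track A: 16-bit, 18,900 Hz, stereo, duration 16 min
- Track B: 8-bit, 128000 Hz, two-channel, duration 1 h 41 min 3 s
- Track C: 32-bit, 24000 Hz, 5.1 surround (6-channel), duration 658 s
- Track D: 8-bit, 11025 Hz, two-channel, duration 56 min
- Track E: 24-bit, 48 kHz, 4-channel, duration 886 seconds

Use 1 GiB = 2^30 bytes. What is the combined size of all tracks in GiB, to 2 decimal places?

2.41 GiB

Track A: 16 min = 960 s; 18,900 × 960 × 2 × 2 = 72,576,000 bytes.
Track B: 1 h 41 min 3 s = 6,063 s; 128,000 × 6,063 × 1 × 2 = 1,552,128,000 bytes.
Track C: 24,000 × 658 × 4 × 6 = 379,008,000 bytes.
Track D: 56 min = 3,360 s; 11,025 × 3,360 × 1 × 2 = 74,088,000 bytes.
Track E: 48,000 × 886 × 3 × 4 = 510,336,000 bytes.
Total = 2,588,136,000 bytes = 2.41 GiB.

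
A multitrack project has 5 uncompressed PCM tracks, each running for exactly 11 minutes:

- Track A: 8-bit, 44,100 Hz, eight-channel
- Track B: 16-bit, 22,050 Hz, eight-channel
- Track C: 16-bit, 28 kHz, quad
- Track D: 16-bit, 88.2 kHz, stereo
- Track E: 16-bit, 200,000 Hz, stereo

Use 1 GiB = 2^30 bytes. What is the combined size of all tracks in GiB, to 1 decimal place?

exactly 11 minutes = 660 s.
Track A: 44,100 × 660 × 1 × 8 = 232,848,000 bytes.
Track B: 22,050 × 660 × 2 × 8 = 232,848,000 bytes.
Track C: 28,000 × 660 × 2 × 4 = 147,840,000 bytes.
Track D: 88,200 × 660 × 2 × 2 = 232,848,000 bytes.
Track E: 200,000 × 660 × 2 × 2 = 528,000,000 bytes.
Total = 1,374,384,000 bytes = 1.3 GiB.

1.3 GiB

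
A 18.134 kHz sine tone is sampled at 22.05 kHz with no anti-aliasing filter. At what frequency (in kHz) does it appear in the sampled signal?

3.916 kHz

Nyquist = 22,050/2 = 11,025 Hz; 18,134 Hz exceeds it.
Alias = |18,134 − 1×22,050| = |18,134 − 22,050| = 3,916 Hz = 3.916 kHz.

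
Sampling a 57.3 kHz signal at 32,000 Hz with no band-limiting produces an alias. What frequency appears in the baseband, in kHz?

Nyquist = 32,000/2 = 16,000 Hz; 57,300 Hz exceeds it.
Alias = |57,300 − 2×32,000| = |57,300 − 64,000| = 6,700 Hz = 6.7 kHz.

6.7 kHz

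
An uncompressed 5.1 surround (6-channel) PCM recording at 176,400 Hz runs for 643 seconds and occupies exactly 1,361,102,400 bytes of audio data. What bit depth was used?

16 bits

Bytes per sample = 1,361,102,400 / (176,400 × 643 × 6) = 1,361,102,400 / 680,551,200 = 2.
Bit depth = 2 × 8 = 16 bits.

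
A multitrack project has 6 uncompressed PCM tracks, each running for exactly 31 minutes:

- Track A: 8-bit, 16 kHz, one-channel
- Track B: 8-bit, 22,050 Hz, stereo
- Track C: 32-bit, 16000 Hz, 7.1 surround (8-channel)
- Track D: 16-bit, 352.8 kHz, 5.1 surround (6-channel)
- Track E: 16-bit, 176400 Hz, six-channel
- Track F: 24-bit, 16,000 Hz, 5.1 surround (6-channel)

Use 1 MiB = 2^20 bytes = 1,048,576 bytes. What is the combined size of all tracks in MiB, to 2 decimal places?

12790.23 MiB

exactly 31 minutes = 1,860 s.
Track A: 16,000 × 1,860 × 1 × 1 = 29,760,000 bytes.
Track B: 22,050 × 1,860 × 1 × 2 = 82,026,000 bytes.
Track C: 16,000 × 1,860 × 4 × 8 = 952,320,000 bytes.
Track D: 352,800 × 1,860 × 2 × 6 = 7,874,496,000 bytes.
Track E: 176,400 × 1,860 × 2 × 6 = 3,937,248,000 bytes.
Track F: 16,000 × 1,860 × 3 × 6 = 535,680,000 bytes.
Total = 13,411,530,000 bytes = 12790.23 MiB.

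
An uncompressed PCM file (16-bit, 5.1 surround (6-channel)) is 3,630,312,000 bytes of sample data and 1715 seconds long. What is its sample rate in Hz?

176,400 Hz

Bytes = sample_rate × seconds × bytes_per_sample × channels.
sample_rate = 3,630,312,000 / (1,715 × 2 × 6) = 3,630,312,000 / 20,580 = 176,400 Hz.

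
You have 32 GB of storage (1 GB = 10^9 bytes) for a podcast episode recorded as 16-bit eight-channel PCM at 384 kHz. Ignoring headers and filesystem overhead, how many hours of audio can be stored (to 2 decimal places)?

Uncompressed byte rate = 384,000 × 2 × 8 = 6,144,000 bytes/s.
Capacity = 32 × 1,000,000,000 = 32,000,000,000 bytes.
32,000,000,000 / 6,144,000 ≈ 5208.33 s → 1.45 hours.

1.45 hours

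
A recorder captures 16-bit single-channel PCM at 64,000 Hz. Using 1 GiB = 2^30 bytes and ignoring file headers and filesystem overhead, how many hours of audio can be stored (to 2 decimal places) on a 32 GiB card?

74.57 hours

Uncompressed byte rate = 64,000 × 2 × 1 = 128,000 bytes/s.
Capacity = 32 × 1,073,741,824 = 34,359,738,368 bytes.
34,359,738,368 / 128,000 ≈ 268435.46 s → 74.57 hours.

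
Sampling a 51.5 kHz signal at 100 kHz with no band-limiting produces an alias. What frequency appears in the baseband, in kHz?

48.5 kHz

Nyquist = 100,000/2 = 50,000 Hz; 51,500 Hz exceeds it.
Alias = |51,500 − 1×100,000| = |51,500 − 100,000| = 48,500 Hz = 48.5 kHz.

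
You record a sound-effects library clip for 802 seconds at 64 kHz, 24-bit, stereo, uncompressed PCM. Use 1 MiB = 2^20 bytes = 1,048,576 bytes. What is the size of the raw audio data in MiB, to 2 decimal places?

Bytes = 64,000 samples/s × 802 s × 3 bytes/sample × 2 ch = 307,968,000 bytes.
307,968,000 / 1,048,576 = 293.70 MiB.

293.70 MiB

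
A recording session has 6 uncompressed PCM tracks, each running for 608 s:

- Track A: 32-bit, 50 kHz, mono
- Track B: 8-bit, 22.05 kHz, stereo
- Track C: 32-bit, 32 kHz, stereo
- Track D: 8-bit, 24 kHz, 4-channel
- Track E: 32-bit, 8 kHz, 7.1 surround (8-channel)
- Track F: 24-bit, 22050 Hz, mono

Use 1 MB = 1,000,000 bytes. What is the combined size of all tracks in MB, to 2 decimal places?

558.30 MB

Track A: 50,000 × 608 × 4 × 1 = 121,600,000 bytes.
Track B: 22,050 × 608 × 1 × 2 = 26,812,800 bytes.
Track C: 32,000 × 608 × 4 × 2 = 155,648,000 bytes.
Track D: 24,000 × 608 × 1 × 4 = 58,368,000 bytes.
Track E: 8,000 × 608 × 4 × 8 = 155,648,000 bytes.
Track F: 22,050 × 608 × 3 × 1 = 40,219,200 bytes.
Total = 558,296,000 bytes = 558.30 MB.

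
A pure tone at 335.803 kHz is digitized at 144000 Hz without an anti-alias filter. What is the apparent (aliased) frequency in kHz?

Nyquist = 144,000/2 = 72,000 Hz; 335,803 Hz exceeds it.
Alias = |335,803 − 2×144,000| = |335,803 − 288,000| = 47,803 Hz = 47.803 kHz.

47.803 kHz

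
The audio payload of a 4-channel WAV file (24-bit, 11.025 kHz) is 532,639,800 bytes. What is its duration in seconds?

4,026 seconds

Byte rate = 11,025 × 3 × 4 = 132,300 bytes/s.
Duration = 532,639,800 / 132,300 = 4,026 s.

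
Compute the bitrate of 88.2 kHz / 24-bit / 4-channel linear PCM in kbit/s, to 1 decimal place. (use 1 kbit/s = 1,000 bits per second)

8467.2 kbit/s

Bit rate = 88,200 × 24 × 4 = 8,467,200 bits/s.
= 8467.2 kbit/s.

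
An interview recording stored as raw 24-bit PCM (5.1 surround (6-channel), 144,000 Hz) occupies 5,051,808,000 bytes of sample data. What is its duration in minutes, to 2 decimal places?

Byte rate = 144,000 × 3 × 6 = 2,592,000 bytes/s.
Duration = 5,051,808,000 / 2,592,000 = 1,949 s.
1,949 s / 60 = 32.48 minutes.

32.48 minutes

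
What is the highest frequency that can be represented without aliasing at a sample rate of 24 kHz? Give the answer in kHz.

12 kHz

Nyquist frequency = sample rate / 2 = 24,000 / 2 = 12 kHz.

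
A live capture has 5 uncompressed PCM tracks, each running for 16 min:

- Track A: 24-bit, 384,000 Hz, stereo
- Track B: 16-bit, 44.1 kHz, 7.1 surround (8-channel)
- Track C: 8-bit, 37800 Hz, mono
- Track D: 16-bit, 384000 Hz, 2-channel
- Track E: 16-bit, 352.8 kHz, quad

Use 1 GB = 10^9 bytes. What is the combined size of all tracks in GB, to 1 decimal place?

7.1 GB

16 min = 960 s.
Track A: 384,000 × 960 × 3 × 2 = 2,211,840,000 bytes.
Track B: 44,100 × 960 × 2 × 8 = 677,376,000 bytes.
Track C: 37,800 × 960 × 1 × 1 = 36,288,000 bytes.
Track D: 384,000 × 960 × 2 × 2 = 1,474,560,000 bytes.
Track E: 352,800 × 960 × 2 × 4 = 2,709,504,000 bytes.
Total = 7,109,568,000 bytes = 7.1 GB.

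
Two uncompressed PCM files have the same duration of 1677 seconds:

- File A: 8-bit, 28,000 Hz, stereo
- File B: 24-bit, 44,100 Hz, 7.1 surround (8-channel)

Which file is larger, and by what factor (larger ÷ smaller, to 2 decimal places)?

File A: 28,000 × 1 × 2 = 56,000 bytes/s.
File B: 44,100 × 3 × 8 = 1,058,400 bytes/s.
File B is larger; ratio = 1,774,936,800 / 93,912,000 = 18.90.

File B, by a factor of 18.90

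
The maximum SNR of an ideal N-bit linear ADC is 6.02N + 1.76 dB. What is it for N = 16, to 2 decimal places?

98.08 dB

6.02 × 16 + 1.76 = 98.08 dB.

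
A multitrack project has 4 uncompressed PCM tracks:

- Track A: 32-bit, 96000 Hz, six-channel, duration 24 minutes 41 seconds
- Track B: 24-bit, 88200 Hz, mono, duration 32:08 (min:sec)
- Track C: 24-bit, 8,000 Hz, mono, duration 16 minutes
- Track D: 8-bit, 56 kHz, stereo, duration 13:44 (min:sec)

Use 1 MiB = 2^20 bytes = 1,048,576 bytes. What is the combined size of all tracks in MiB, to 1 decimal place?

Track A: 24 minutes 41 seconds = 1,481 s; 96,000 × 1,481 × 4 × 6 = 3,412,224,000 bytes.
Track B: 32:08 (min:sec) = 1,928 s; 88,200 × 1,928 × 3 × 1 = 510,148,800 bytes.
Track C: 16 minutes = 960 s; 8,000 × 960 × 3 × 1 = 23,040,000 bytes.
Track D: 13:44 (min:sec) = 824 s; 56,000 × 824 × 1 × 2 = 92,288,000 bytes.
Total = 4,037,700,800 bytes = 3850.7 MiB.

3850.7 MiB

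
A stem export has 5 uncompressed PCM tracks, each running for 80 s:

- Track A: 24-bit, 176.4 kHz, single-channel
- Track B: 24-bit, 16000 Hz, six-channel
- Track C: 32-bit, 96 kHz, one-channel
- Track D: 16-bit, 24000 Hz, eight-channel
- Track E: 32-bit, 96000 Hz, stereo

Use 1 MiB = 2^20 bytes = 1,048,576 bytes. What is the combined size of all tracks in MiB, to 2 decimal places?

Track A: 176,400 × 80 × 3 × 1 = 42,336,000 bytes.
Track B: 16,000 × 80 × 3 × 6 = 23,040,000 bytes.
Track C: 96,000 × 80 × 4 × 1 = 30,720,000 bytes.
Track D: 24,000 × 80 × 2 × 8 = 30,720,000 bytes.
Track E: 96,000 × 80 × 4 × 2 = 61,440,000 bytes.
Total = 188,256,000 bytes = 179.53 MiB.

179.53 MiB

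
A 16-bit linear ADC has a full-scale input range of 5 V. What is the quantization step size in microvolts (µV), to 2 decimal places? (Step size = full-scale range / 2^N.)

76.29 µV

5 V / 2^16 = 5 / 65,536 V = 76.29 µV.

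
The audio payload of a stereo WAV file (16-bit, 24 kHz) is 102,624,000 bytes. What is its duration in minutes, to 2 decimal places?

Byte rate = 24,000 × 2 × 2 = 96,000 bytes/s.
Duration = 102,624,000 / 96,000 = 1,069 s.
1,069 s / 60 = 17.82 minutes.

17.82 minutes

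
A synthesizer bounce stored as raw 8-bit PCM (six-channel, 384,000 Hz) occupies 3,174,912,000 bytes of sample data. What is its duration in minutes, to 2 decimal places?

Byte rate = 384,000 × 1 × 6 = 2,304,000 bytes/s.
Duration = 3,174,912,000 / 2,304,000 = 1,378 s.
1,378 s / 60 = 22.97 minutes.

22.97 minutes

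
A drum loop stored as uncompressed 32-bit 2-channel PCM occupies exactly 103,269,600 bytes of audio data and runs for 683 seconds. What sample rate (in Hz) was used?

Bytes = sample_rate × seconds × bytes_per_sample × channels.
sample_rate = 103,269,600 / (683 × 4 × 2) = 103,269,600 / 5,464 = 18,900 Hz.

18,900 Hz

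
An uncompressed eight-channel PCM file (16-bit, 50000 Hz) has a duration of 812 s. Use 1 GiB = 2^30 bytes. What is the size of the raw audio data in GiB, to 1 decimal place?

0.6 GiB

Bytes = 50,000 samples/s × 812 s × 2 bytes/sample × 8 ch = 649,600,000 bytes.
649,600,000 / 1,073,741,824 = 0.6 GiB.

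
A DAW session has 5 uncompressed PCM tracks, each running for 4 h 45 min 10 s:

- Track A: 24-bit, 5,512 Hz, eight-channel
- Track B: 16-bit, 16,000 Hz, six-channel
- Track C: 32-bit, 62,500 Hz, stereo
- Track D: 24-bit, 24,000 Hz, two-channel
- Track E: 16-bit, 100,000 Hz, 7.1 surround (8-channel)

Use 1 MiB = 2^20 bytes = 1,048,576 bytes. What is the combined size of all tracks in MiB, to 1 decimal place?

4 h 45 min 10 s = 17,110 s.
Track A: 5,512 × 17,110 × 3 × 8 = 2,263,447,680 bytes.
Track B: 16,000 × 17,110 × 2 × 6 = 3,285,120,000 bytes.
Track C: 62,500 × 17,110 × 4 × 2 = 8,555,000,000 bytes.
Track D: 24,000 × 17,110 × 3 × 2 = 2,463,840,000 bytes.
Track E: 100,000 × 17,110 × 2 × 8 = 27,376,000,000 bytes.
Total = 43,943,407,680 bytes = 41907.7 MiB.

41907.7 MiB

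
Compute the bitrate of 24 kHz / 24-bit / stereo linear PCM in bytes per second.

Bit rate = 24,000 × 24 × 2 = 1,152,000 bits/s.
1,152,000 / 8 = 144,000 bytes/s.

144,000 bytes/s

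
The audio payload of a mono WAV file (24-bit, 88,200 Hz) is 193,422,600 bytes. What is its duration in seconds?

731 seconds

Byte rate = 88,200 × 3 × 1 = 264,600 bytes/s.
Duration = 193,422,600 / 264,600 = 731 s.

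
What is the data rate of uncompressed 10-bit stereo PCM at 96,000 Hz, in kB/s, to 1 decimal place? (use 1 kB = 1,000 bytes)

Bit rate = 96,000 × 10 × 2 = 1,920,000 bits/s.
1,920,000 / 8 = 240,000 B/s = 240.0 kB/s.

240.0 kB/s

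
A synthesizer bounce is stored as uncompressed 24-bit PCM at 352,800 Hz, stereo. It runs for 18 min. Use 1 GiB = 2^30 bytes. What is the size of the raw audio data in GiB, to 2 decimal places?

Duration = 18 min = 1,080 s.
Bytes = 352,800 samples/s × 1,080 s × 3 bytes/sample × 2 ch = 2,286,144,000 bytes.
2,286,144,000 / 1,073,741,824 = 2.13 GiB.

2.13 GiB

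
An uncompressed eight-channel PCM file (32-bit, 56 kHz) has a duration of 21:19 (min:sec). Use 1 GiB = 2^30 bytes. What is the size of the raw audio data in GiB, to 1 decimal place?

Duration = 21:19 (min:sec) = 1,279 s.
Bytes = 56,000 samples/s × 1,279 s × 4 bytes/sample × 8 ch = 2,291,968,000 bytes.
2,291,968,000 / 1,073,741,824 = 2.1 GiB.

2.1 GiB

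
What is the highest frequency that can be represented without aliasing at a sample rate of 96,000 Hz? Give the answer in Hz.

Nyquist frequency = sample rate / 2 = 96,000 / 2 = 48,000 Hz.

48,000 Hz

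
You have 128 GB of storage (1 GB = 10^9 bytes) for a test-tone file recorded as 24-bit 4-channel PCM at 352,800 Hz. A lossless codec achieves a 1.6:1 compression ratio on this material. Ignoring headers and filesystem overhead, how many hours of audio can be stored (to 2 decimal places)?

13.44 hours

Uncompressed byte rate = 352,800 × 3 × 4 = 4,233,600 bytes/s.
After 1.6:1 compression, effective rate ≈ 2646000 bytes/s.
Capacity = 128 × 1,000,000,000 = 128,000,000,000 bytes.
128,000,000,000 / effective rate ≈ 48374.91 s → 13.44 hours.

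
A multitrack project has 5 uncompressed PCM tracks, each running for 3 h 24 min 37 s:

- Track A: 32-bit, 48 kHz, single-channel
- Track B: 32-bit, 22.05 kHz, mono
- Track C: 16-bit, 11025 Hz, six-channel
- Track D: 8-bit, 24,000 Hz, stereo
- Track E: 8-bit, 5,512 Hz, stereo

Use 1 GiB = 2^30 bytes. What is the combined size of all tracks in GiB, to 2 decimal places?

5.39 GiB

3 h 24 min 37 s = 12,277 s.
Track A: 48,000 × 12,277 × 4 × 1 = 2,357,184,000 bytes.
Track B: 22,050 × 12,277 × 4 × 1 = 1,082,831,400 bytes.
Track C: 11,025 × 12,277 × 2 × 6 = 1,624,247,100 bytes.
Track D: 24,000 × 12,277 × 1 × 2 = 589,296,000 bytes.
Track E: 5,512 × 12,277 × 1 × 2 = 135,341,648 bytes.
Total = 5,788,900,148 bytes = 5.39 GiB.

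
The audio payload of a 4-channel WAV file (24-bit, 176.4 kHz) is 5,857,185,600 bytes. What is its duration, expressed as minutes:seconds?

Byte rate = 176,400 × 3 × 4 = 2,116,800 bytes/s.
Duration = 5,857,185,600 / 2,116,800 = 2,767 s.
2,767 s = 46:07.

46:07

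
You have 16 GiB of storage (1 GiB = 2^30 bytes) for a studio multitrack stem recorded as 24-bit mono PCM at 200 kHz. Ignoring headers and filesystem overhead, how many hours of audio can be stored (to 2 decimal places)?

7.95 hours

Uncompressed byte rate = 200,000 × 3 × 1 = 600,000 bytes/s.
Capacity = 16 × 1,073,741,824 = 17,179,869,184 bytes.
17,179,869,184 / 600,000 ≈ 28633.12 s → 7.95 hours.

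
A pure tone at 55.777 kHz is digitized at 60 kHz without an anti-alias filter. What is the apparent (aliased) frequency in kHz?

4.223 kHz

Nyquist = 60,000/2 = 30,000 Hz; 55,777 Hz exceeds it.
Alias = |55,777 − 1×60,000| = |55,777 − 60,000| = 4,223 Hz = 4.223 kHz.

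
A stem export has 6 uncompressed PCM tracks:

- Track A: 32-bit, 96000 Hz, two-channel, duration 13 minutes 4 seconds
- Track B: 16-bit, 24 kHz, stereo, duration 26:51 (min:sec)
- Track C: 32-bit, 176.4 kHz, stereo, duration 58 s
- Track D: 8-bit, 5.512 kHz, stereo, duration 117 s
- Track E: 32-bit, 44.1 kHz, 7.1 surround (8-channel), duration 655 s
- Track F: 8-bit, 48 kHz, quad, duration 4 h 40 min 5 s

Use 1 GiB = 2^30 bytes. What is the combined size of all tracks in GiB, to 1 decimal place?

Track A: 13 minutes 4 seconds = 784 s; 96,000 × 784 × 4 × 2 = 602,112,000 bytes.
Track B: 26:51 (min:sec) = 1,611 s; 24,000 × 1,611 × 2 × 2 = 154,656,000 bytes.
Track C: 176,400 × 58 × 4 × 2 = 81,849,600 bytes.
Track D: 5,512 × 117 × 1 × 2 = 1,289,808 bytes.
Track E: 44,100 × 655 × 4 × 8 = 924,336,000 bytes.
Track F: 4 h 40 min 5 s = 16,805 s; 48,000 × 16,805 × 1 × 4 = 3,226,560,000 bytes.
Total = 4,990,803,408 bytes = 4.6 GiB.

4.6 GiB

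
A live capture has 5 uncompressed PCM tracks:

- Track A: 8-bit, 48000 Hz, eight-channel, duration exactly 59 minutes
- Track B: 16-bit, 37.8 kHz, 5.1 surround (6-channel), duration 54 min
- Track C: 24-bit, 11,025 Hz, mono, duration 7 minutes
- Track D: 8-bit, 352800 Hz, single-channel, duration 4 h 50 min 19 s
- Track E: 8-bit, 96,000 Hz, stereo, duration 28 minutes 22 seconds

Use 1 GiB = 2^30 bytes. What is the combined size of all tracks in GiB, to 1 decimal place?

8.7 GiB

Track A: exactly 59 minutes = 3,540 s; 48,000 × 3,540 × 1 × 8 = 1,359,360,000 bytes.
Track B: 54 min = 3,240 s; 37,800 × 3,240 × 2 × 6 = 1,469,664,000 bytes.
Track C: 7 minutes = 420 s; 11,025 × 420 × 3 × 1 = 13,891,500 bytes.
Track D: 4 h 50 min 19 s = 17,419 s; 352,800 × 17,419 × 1 × 1 = 6,145,423,200 bytes.
Track E: 28 minutes 22 seconds = 1,702 s; 96,000 × 1,702 × 1 × 2 = 326,784,000 bytes.
Total = 9,315,122,700 bytes = 8.7 GiB.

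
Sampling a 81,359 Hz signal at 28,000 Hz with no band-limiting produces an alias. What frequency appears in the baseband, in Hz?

2,641 Hz

Nyquist = 28,000/2 = 14,000 Hz; 81,359 Hz exceeds it.
Alias = |81,359 − 3×28,000| = |81,359 − 84,000| = 2,641 Hz.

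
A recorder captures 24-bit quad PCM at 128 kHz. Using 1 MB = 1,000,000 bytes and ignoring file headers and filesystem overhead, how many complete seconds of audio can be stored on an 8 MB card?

5 seconds

Uncompressed byte rate = 128,000 × 3 × 4 = 1,536,000 bytes/s.
Capacity = 8 × 1,000,000 = 8,000,000 bytes.
8,000,000 / 1,536,000 ≈ 5.21 s → 5 seconds.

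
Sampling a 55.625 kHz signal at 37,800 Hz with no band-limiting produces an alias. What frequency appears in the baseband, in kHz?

Nyquist = 37,800/2 = 18,900 Hz; 55,625 Hz exceeds it.
Alias = |55,625 − 1×37,800| = |55,625 − 37,800| = 17,825 Hz = 17.825 kHz.

17.825 kHz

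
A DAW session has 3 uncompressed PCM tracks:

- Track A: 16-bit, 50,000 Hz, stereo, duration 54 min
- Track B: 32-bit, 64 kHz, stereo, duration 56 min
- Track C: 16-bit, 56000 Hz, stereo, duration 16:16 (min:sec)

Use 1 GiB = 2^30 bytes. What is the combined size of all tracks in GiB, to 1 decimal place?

2.4 GiB

Track A: 54 min = 3,240 s; 50,000 × 3,240 × 2 × 2 = 648,000,000 bytes.
Track B: 56 min = 3,360 s; 64,000 × 3,360 × 4 × 2 = 1,720,320,000 bytes.
Track C: 16:16 (min:sec) = 976 s; 56,000 × 976 × 2 × 2 = 218,624,000 bytes.
Total = 2,586,944,000 bytes = 2.4 GiB.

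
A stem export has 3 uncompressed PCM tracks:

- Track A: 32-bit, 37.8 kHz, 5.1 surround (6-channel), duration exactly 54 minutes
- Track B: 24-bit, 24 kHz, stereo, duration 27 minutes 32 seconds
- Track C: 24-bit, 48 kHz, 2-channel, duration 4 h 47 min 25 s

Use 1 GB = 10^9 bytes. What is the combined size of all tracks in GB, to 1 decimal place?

8.1 GB

Track A: exactly 54 minutes = 3,240 s; 37,800 × 3,240 × 4 × 6 = 2,939,328,000 bytes.
Track B: 27 minutes 32 seconds = 1,652 s; 24,000 × 1,652 × 3 × 2 = 237,888,000 bytes.
Track C: 4 h 47 min 25 s = 17,245 s; 48,000 × 17,245 × 3 × 2 = 4,966,560,000 bytes.
Total = 8,143,776,000 bytes = 8.1 GB.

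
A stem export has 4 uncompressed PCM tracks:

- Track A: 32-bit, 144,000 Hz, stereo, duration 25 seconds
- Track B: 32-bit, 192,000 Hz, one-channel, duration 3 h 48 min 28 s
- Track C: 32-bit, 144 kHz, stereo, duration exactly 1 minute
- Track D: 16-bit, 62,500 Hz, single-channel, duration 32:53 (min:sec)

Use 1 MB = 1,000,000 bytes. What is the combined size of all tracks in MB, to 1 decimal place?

Track A: 144,000 × 25 × 4 × 2 = 28,800,000 bytes.
Track B: 3 h 48 min 28 s = 13,708 s; 192,000 × 13,708 × 4 × 1 = 10,527,744,000 bytes.
Track C: exactly 1 minute = 60 s; 144,000 × 60 × 4 × 2 = 69,120,000 bytes.
Track D: 32:53 (min:sec) = 1,973 s; 62,500 × 1,973 × 2 × 1 = 246,625,000 bytes.
Total = 10,872,289,000 bytes = 10872.3 MB.

10872.3 MB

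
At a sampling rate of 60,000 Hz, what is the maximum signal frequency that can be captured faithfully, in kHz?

Nyquist frequency = sample rate / 2 = 60,000 / 2 = 30 kHz.

30 kHz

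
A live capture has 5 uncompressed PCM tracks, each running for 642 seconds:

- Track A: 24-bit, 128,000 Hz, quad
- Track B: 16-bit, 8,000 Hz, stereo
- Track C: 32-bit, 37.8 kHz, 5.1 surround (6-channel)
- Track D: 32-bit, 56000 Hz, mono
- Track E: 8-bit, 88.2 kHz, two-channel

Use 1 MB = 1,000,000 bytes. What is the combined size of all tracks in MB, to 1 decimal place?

Track A: 128,000 × 642 × 3 × 4 = 986,112,000 bytes.
Track B: 8,000 × 642 × 2 × 2 = 20,544,000 bytes.
Track C: 37,800 × 642 × 4 × 6 = 582,422,400 bytes.
Track D: 56,000 × 642 × 4 × 1 = 143,808,000 bytes.
Track E: 88,200 × 642 × 1 × 2 = 113,248,800 bytes.
Total = 1,846,135,200 bytes = 1846.1 MB.

1846.1 MB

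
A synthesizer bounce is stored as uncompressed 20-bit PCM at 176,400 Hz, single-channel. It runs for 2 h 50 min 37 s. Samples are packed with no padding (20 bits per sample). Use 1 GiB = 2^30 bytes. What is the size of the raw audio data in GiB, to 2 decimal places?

4.20 GiB

Duration = 2 h 50 min 37 s = 10,237 s.
Bits = 176,400 × 10,237 × 20 × 1 = 36,116,136,000 bits = 4,514,517,000 bytes.
4,514,517,000 / 1,073,741,824 = 4.20 GiB.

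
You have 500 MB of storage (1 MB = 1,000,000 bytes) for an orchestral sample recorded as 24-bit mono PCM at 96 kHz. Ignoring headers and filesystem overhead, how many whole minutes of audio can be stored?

Uncompressed byte rate = 96,000 × 3 × 1 = 288,000 bytes/s.
Capacity = 500 × 1,000,000 = 500,000,000 bytes.
500,000,000 / 288,000 ≈ 1736.11 s → 28 minutes.

28 minutes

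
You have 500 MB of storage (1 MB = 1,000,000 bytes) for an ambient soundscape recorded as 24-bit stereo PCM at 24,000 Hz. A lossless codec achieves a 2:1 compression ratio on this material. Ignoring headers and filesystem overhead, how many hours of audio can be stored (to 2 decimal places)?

1.93 hours

Uncompressed byte rate = 24,000 × 3 × 2 = 144,000 bytes/s.
After 2:1 compression, effective rate ≈ 72000 bytes/s.
Capacity = 500 × 1,000,000 = 500,000,000 bytes.
500,000,000 / effective rate ≈ 6944.44 s → 1.93 hours.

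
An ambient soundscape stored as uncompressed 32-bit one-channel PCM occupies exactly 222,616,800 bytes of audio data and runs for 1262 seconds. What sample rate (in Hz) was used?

44,100 Hz

Bytes = sample_rate × seconds × bytes_per_sample × channels.
sample_rate = 222,616,800 / (1,262 × 4 × 1) = 222,616,800 / 5,048 = 44,100 Hz.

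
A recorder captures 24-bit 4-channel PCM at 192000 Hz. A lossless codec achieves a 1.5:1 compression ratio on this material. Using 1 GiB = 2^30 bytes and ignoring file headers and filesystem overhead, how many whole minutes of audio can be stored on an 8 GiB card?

Uncompressed byte rate = 192,000 × 3 × 4 = 2,304,000 bytes/s.
After 1.5:1 compression, effective rate ≈ 1536000 bytes/s.
Capacity = 8 × 1,073,741,824 = 8,589,934,592 bytes.
8,589,934,592 / effective rate ≈ 5592.41 s → 93 minutes.

93 minutes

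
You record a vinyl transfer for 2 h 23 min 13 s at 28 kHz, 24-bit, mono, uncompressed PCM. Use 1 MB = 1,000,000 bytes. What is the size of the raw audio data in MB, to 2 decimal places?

721.81 MB

Duration = 2 h 23 min 13 s = 8,593 s.
Bytes = 28,000 samples/s × 8,593 s × 3 bytes/sample × 1 ch = 721,812,000 bytes.
721,812,000 / 1,000,000 = 721.81 MB.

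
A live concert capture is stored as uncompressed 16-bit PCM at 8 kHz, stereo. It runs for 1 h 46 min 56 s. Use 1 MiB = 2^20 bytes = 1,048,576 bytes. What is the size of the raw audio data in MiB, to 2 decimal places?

195.80 MiB

Duration = 1 h 46 min 56 s = 6,416 s.
Bytes = 8,000 samples/s × 6,416 s × 2 bytes/sample × 2 ch = 205,312,000 bytes.
205,312,000 / 1,048,576 = 195.80 MiB.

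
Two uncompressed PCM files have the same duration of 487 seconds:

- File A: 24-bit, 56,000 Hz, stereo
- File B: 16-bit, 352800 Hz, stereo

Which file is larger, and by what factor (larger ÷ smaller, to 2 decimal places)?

File B, by a factor of 4.20

File A: 56,000 × 3 × 2 = 336,000 bytes/s.
File B: 352,800 × 2 × 2 = 1,411,200 bytes/s.
File B is larger; ratio = 687,254,400 / 163,632,000 = 4.20.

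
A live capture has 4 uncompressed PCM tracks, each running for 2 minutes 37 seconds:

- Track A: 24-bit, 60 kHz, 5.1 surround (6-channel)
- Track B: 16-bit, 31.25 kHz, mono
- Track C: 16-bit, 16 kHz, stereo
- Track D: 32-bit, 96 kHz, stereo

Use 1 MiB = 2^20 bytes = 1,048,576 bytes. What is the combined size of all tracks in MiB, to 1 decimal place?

295.6 MiB

2 minutes 37 seconds = 157 s.
Track A: 60,000 × 157 × 3 × 6 = 169,560,000 bytes.
Track B: 31,250 × 157 × 2 × 1 = 9,812,500 bytes.
Track C: 16,000 × 157 × 2 × 2 = 10,048,000 bytes.
Track D: 96,000 × 157 × 4 × 2 = 120,576,000 bytes.
Total = 309,996,500 bytes = 295.6 MiB.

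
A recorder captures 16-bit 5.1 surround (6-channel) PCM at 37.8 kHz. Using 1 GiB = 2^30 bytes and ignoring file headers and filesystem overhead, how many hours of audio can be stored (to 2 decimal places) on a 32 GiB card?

21.04 hours

Uncompressed byte rate = 37,800 × 2 × 6 = 453,600 bytes/s.
Capacity = 32 × 1,073,741,824 = 34,359,738,368 bytes.
34,359,738,368 / 453,600 ≈ 75748.98 s → 21.04 hours.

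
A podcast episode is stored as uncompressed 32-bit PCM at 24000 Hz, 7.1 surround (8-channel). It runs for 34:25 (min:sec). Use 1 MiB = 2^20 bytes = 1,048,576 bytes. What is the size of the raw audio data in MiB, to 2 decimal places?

1512.45 MiB

Duration = 34:25 (min:sec) = 2,065 s.
Bytes = 24,000 samples/s × 2,065 s × 4 bytes/sample × 8 ch = 1,585,920,000 bytes.
1,585,920,000 / 1,048,576 = 1512.45 MiB.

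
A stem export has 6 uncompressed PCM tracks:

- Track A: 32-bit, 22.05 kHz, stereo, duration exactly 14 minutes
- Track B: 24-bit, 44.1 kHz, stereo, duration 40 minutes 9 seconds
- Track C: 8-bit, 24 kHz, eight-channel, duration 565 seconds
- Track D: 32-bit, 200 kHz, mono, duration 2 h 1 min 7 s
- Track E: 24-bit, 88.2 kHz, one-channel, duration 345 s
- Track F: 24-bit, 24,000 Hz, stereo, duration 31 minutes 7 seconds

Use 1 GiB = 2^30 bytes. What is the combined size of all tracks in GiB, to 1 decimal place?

6.6 GiB

Track A: exactly 14 minutes = 840 s; 22,050 × 840 × 4 × 2 = 148,176,000 bytes.
Track B: 40 minutes 9 seconds = 2,409 s; 44,100 × 2,409 × 3 × 2 = 637,421,400 bytes.
Track C: 24,000 × 565 × 1 × 8 = 108,480,000 bytes.
Track D: 2 h 1 min 7 s = 7,267 s; 200,000 × 7,267 × 4 × 1 = 5,813,600,000 bytes.
Track E: 88,200 × 345 × 3 × 1 = 91,287,000 bytes.
Track F: 31 minutes 7 seconds = 1,867 s; 24,000 × 1,867 × 3 × 2 = 268,848,000 bytes.
Total = 7,067,812,400 bytes = 6.6 GiB.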